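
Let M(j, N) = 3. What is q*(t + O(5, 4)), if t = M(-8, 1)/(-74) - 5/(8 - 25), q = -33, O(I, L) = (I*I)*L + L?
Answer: -4327983/1258 ≈ -3440.4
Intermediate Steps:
O(I, L) = L + L*I² (O(I, L) = I²*L + L = L*I² + L = L + L*I²)
t = 319/1258 (t = 3/(-74) - 5/(8 - 25) = 3*(-1/74) - 5/(-17) = -3/74 - 5*(-1/17) = -3/74 + 5/17 = 319/1258 ≈ 0.25358)
q*(t + O(5, 4)) = -33*(319/1258 + 4*(1 + 5²)) = -33*(319/1258 + 4*(1 + 25)) = -33*(319/1258 + 4*26) = -33*(319/1258 + 104) = -33*131151/1258 = -4327983/1258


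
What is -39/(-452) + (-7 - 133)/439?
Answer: -46159/198428 ≈ -0.23262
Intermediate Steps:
-39/(-452) + (-7 - 133)/439 = -39*(-1/452) - 140*1/439 = 39/452 - 140/439 = -46159/198428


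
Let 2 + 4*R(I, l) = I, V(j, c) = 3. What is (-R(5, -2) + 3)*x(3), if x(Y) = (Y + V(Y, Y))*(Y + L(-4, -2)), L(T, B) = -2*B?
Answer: 189/2 ≈ 94.500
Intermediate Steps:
R(I, l) = -1/2 + I/4
x(Y) = (3 + Y)*(4 + Y) (x(Y) = (Y + 3)*(Y - 2*(-2)) = (3 + Y)*(Y + 4) = (3 + Y)*(4 + Y))
(-R(5, -2) + 3)*x(3) = (-(-1/2 + (1/4)*5) + 3)*(12 + 3**2 + 7*3) = (-(-1/2 + 5/4) + 3)*(12 + 9 + 21) = (-1*3/4 + 3)*42 = (-3/4 + 3)*42 = (9/4)*42 = 189/2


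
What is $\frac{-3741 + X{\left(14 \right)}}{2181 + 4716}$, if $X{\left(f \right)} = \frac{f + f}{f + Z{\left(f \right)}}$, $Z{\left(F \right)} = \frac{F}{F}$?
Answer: $- \frac{56087}{103455} \approx -0.54214$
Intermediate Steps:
$Z{\left(F \right)} = 1$
$X{\left(f \right)} = \frac{2 f}{1 + f}$ ($X{\left(f \right)} = \frac{f + f}{f + 1} = \frac{2 f}{1 + f}$)
$\frac{-3741 + X{\left(14 \right)}}{2181 + 4716} = \frac{-3741 + 2 \cdot 14 \frac{1}{1 + 14}}{2181 + 4716} = \frac{-3741 + 2 \cdot 14 \cdot \frac{1}{15}}{6897} = \left(-3741 + 2 \cdot 14 \cdot \frac{1}{15}\right) \frac{1}{6897} = \left(-3741 + \frac{28}{15}\right) \frac{1}{6897} = \left(- \frac{56087}{15}\right) \frac{1}{6897} = - \frac{56087}{103455}$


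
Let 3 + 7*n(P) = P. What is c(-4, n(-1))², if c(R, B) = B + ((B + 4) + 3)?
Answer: 1681/49 ≈ 34.306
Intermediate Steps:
n(P) = -3/7 + P/7
c(R, B) = 7 + 2*B (c(R, B) = B + ((4 + B) + 3) = B + (7 + B) = 7 + 2*B)
c(-4, n(-1))² = (7 + 2*(-3/7 + (⅐)*(-1)))² = (7 + 2*(-3/7 - ⅐))² = (7 + 2*(-4/7))² = (7 - 8/7)² = (41/7)² = 1681/49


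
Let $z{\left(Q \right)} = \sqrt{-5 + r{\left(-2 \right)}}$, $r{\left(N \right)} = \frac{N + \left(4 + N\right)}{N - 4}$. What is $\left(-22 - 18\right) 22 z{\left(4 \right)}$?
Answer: $- 880 i \sqrt{5} \approx - 1967.7 i$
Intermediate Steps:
$r{\left(N \right)} = \frac{4 + 2 N}{-4 + N}$
$z{\left(Q \right)} = i \sqrt{5}$ ($z{\left(Q \right)} = \sqrt{-5 + \frac{2 \left(2 - 2\right)}{-4 - 2}} = \sqrt{-5 + 2 \frac{1}{-6} \cdot 0} = \sqrt{-5 + 2 \left(- \frac{1}{6}\right) 0} = \sqrt{-5 + 0} = \sqrt{-5} = i \sqrt{5}$)
$\left(-22 - 18\right) 22 z{\left(4 \right)} = \left(-22 - 18\right) 22 i \sqrt{5} = \left(-40\right) 22 i \sqrt{5} = - 880 i \sqrt{5}$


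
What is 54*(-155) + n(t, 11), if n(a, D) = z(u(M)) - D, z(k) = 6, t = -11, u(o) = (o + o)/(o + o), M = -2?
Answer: -8375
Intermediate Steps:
u(o) = 1 (u(o) = (2*o)/((2*o)) = (2*o)*(1/(2*o)) = 1)
n(a, D) = 6 - D
54*(-155) + n(t, 11) = 54*(-155) + (6 - 1*11) = -8370 + (6 - 11) = -8370 - 5 = -8375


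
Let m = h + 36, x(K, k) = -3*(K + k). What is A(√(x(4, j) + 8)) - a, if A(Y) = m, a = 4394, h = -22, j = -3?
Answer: -4380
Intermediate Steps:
x(K, k) = -3*K - 3*k
m = 14 (m = -22 + 36 = 14)
A(Y) = 14
A(√(x(4, j) + 8)) - a = 14 - 1*4394 = 14 - 4394 = -4380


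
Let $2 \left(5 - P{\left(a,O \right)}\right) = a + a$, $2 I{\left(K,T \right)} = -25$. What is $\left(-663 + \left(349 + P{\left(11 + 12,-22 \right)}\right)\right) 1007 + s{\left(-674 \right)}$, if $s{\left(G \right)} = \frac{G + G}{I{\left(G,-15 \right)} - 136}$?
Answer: $- \frac{99291532}{297} \approx -3.3432 \cdot 10^{5}$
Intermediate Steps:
$I{\left(K,T \right)} = - \frac{25}{2}$ ($I{\left(K,T \right)} = \frac{1}{2} \left(-25\right) = - \frac{25}{2}$)
$P{\left(a,O \right)} = 5 - a$ ($P{\left(a,O \right)} = 5 - \frac{a + a}{2} = 5 - \frac{2 a}{2} = 5 - a$)
$s{\left(G \right)} = - \frac{4 G}{297}$ ($s{\left(G \right)} = \frac{G + G}{- \frac{25}{2} - 136} = \frac{2 G}{- \frac{297}{2}} = 2 G \left(- \frac{2}{297}\right) = - \frac{4 G}{297}$)
$\left(-663 + \left(349 + P{\left(11 + 12,-22 \right)}\right)\right) 1007 + s{\left(-674 \right)} = \left(-663 + \left(349 + \left(5 - \left(11 + 12\right)\right)\right)\right) 1007 - - \frac{2696}{297} = \left(-663 + \left(349 + \left(5 - 23\right)\right)\right) 1007 + \frac{2696}{297} = \left(-663 + \left(349 - 18\right)\right) 1007 + \frac{2696}{297} = \left(-663 + 331\right) 1007 + \frac{2696}{297} = \left(-332\right) 1007 + \frac{2696}{297} = -334324 + \frac{2696}{297} = - \frac{99291532}{297}$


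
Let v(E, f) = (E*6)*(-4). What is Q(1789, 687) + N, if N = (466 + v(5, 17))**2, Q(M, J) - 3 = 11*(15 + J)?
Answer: 127441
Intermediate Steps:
Q(M, J) = 168 + 11*J (Q(M, J) = 3 + 11*(15 + J) = 3 + (165 + 11*J) = 168 + 11*J)
v(E, f) = -24*E (v(E, f) = (6*E)*(-4) = -24*E)
N = 119716 (N = (466 - 24*5)**2 = (466 - 120)**2 = 346**2 = 119716)
Q(1789, 687) + N = (168 + 11*687) + 119716 = (168 + 7557) + 119716 = 7725 + 119716 = 127441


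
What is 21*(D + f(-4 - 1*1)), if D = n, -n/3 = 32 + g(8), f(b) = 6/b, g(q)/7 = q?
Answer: -27846/5 ≈ -5569.2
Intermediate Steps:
g(q) = 7*q
n = -264 (n = -3*(32 + 7*8) = -3*(32 + 56) = -3*88 = -264)
D = -264
21*(D + f(-4 - 1*1)) = 21*(-264 + 6/(-4 - 1*1)) = 21*(-264 + 6/(-4 - 1)) = 21*(-264 + 6/(-5)) = 21*(-264 + 6*(-⅕)) = 21*(-264 - 6/5) = 21*(-1326/5) = -27846/5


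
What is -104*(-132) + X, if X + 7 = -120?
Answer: 13601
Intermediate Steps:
X = -127 (X = -7 - 120 = -127)
-104*(-132) + X = -104*(-132) - 127 = 13728 - 127 = 13601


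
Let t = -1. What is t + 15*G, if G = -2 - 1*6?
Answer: -121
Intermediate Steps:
G = -8 (G = -2 - 6 = -8)
t + 15*G = -1 + 15*(-8) = -1 - 120 = -121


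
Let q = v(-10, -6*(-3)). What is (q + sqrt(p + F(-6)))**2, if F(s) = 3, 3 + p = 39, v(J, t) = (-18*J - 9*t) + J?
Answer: (8 + sqrt(39))**2 ≈ 202.92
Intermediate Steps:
v(J, t) = -17*J - 9*t
p = 36 (p = -3 + 39 = 36)
q = 8 (q = -17*(-10) - (-54)*(-3) = 170 - 9*18 = 170 - 162 = 8)
(q + sqrt(p + F(-6)))**2 = (8 + sqrt(36 + 3))**2 = (8 + sqrt(39))**2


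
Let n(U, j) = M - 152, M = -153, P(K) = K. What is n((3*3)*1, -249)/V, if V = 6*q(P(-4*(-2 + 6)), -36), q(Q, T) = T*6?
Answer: 305/1296 ≈ 0.23534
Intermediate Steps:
q(Q, T) = 6*T
V = -1296 (V = 6*(6*(-36)) = 6*(-216) = -1296)
n(U, j) = -305 (n(U, j) = -153 - 152 = -305)
n((3*3)*1, -249)/V = -305/(-1296) = -305*(-1/1296) = 305/1296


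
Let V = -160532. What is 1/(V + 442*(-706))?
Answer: -1/472584 ≈ -2.1160e-6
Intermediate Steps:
1/(V + 442*(-706)) = 1/(-160532 + 442*(-706)) = 1/(-160532 - 312052) = 1/(-472584) = -1/472584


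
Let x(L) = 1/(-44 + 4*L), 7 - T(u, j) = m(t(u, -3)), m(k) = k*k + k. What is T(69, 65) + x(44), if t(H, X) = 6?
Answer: -4619/132 ≈ -34.992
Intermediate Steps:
m(k) = k + k² (m(k) = k² + k = k + k²)
T(u, j) = -35 (T(u, j) = 7 - 6*(1 + 6) = 7 - 6*7 = 7 - 1*42 = 7 - 42 = -35)
T(69, 65) + x(44) = -35 + 1/(4*(-11 + 44)) = -35 + (¼)/33 = -35 + (¼)*(1/33) = -35 + 1/132 = -4619/132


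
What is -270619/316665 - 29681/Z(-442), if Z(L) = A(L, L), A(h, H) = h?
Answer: 9279320267/139965930 ≈ 66.297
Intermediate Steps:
Z(L) = L
-270619/316665 - 29681/Z(-442) = -270619/316665 - 29681/(-442) = -270619*1/316665 - 29681*(-1/442) = -270619/316665 + 29681/442 = 9279320267/139965930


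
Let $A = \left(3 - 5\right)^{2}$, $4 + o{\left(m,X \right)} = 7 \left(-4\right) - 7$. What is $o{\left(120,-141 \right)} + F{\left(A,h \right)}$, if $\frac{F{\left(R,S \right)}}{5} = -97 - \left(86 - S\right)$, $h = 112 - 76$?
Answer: $-774$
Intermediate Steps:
$o{\left(m,X \right)} = -39$ ($o{\left(m,X \right)} = -4 + \left(7 \left(-4\right) - 7\right) = -4 - 35 = -39$)
$h = 36$ ($h = 112 - 76 = 36$)
$A = 4$ ($A = \left(-2\right)^{2} = 4$)
$F{\left(R,S \right)} = -915 + 5 S$ ($F{\left(R,S \right)} = 5 \left(-97 - \left(86 - S\right)\right) = 5 \left(-97 + \left(-86 + S\right)\right) = 5 \left(-183 + S\right) = -915 + 5 S$)
$o{\left(120,-141 \right)} + F{\left(A,h \right)} = -39 + \left(-915 + 5 \cdot 36\right) = -39 + \left(-915 + 180\right) = -39 - 735 = -774$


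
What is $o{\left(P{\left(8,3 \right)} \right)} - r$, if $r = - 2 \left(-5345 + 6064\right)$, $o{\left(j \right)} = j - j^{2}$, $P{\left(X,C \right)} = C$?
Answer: $1432$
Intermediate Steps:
$r = -1438$ ($r = \left(-2\right) 719 = -1438$)
$o{\left(P{\left(8,3 \right)} \right)} - r = 3 \left(1 - 3\right) - -1438 = 3 \left(1 - 3\right) + 1438 = 3 \left(-2\right) + 1438 = -6 + 1438 = 1432$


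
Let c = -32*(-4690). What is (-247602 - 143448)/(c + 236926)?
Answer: -65175/64501 ≈ -1.0104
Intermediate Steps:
c = 150080
(-247602 - 143448)/(c + 236926) = (-247602 - 143448)/(150080 + 236926) = -391050/387006 = -391050*1/387006 = -65175/64501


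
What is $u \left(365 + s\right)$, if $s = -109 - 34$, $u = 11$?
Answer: $2442$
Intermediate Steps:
$s = -143$
$u \left(365 + s\right) = 11 \left(365 - 143\right) = 11 \cdot 222 = 2442$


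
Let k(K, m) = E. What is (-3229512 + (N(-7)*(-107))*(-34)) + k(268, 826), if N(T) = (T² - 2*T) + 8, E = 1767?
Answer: -2969447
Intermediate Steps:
N(T) = 8 + T² - 2*T
k(K, m) = 1767
(-3229512 + (N(-7)*(-107))*(-34)) + k(268, 826) = (-3229512 + ((8 + (-7)² - 2*(-7))*(-107))*(-34)) + 1767 = (-3229512 + ((8 + 49 + 14)*(-107))*(-34)) + 1767 = (-3229512 + (71*(-107))*(-34)) + 1767 = (-3229512 - 7597*(-34)) + 1767 = (-3229512 + 258298) + 1767 = -2971214 + 1767 = -2969447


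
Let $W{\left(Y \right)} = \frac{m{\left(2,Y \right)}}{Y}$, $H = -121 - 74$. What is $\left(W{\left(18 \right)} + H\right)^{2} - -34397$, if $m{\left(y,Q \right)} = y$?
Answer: $\frac{5862673}{81} \approx 72379.0$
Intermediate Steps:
$H = -195$ ($H = -121 - 74 = -195$)
$W{\left(Y \right)} = \frac{2}{Y}$
$\left(W{\left(18 \right)} + H\right)^{2} - -34397 = \left(\frac{2}{18} - 195\right)^{2} - -34397 = \left(2 \cdot \frac{1}{18} - 195\right)^{2} + 34397 = \left(\frac{1}{9} - 195\right)^{2} + 34397 = \left(- \frac{1754}{9}\right)^{2} + 34397 = \frac{3076516}{81} + 34397 = \frac{5862673}{81}$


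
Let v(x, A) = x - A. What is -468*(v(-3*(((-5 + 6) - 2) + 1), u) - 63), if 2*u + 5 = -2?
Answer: 27846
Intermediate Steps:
u = -7/2 (u = -5/2 + (½)*(-2) = -5/2 - 1 = -7/2 ≈ -3.5000)
-468*(v(-3*(((-5 + 6) - 2) + 1), u) - 63) = -468*((-3*(((-5 + 6) - 2) + 1) - 1*(-7/2)) - 63) = -468*((-3*((1 - 2) + 1) + 7/2) - 63) = -468*((-3*(-1 + 1) + 7/2) - 63) = -468*((-3*0 + 7/2) - 63) = -468*((0 + 7/2) - 63) = -468*(7/2 - 63) = -468*(-119/2) = 27846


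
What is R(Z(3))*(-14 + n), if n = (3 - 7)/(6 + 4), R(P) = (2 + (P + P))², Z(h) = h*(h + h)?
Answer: -103968/5 ≈ -20794.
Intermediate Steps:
Z(h) = 2*h² (Z(h) = h*(2*h) = 2*h²)
R(P) = (2 + 2*P)²
n = -⅖ (n = -4/10 = -4*⅒ = -⅖ ≈ -0.40000)
R(Z(3))*(-14 + n) = (4*(1 + 2*3²)²)*(-14 - ⅖) = (4*(1 + 2*9)²)*(-72/5) = (4*(1 + 18)²)*(-72/5) = (4*19²)*(-72/5) = (4*361)*(-72/5) = 1444*(-72/5) = -103968/5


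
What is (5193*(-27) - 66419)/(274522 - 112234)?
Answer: -103315/81144 ≈ -1.2732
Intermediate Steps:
(5193*(-27) - 66419)/(274522 - 112234) = (-140211 - 66419)/162288 = -206630*1/162288 = -103315/81144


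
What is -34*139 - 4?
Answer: -4730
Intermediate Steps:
-34*139 - 4 = -4726 - 4 = -4730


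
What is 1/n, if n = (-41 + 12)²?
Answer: 1/841 ≈ 0.0011891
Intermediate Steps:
n = 841 (n = (-29)² = 841)
1/n = 1/841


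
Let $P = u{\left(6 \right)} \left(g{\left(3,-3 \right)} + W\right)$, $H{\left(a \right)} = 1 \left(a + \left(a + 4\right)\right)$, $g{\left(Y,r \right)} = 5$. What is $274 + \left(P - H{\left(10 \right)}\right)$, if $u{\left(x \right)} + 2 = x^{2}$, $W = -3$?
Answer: $318$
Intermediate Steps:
$H{\left(a \right)} = 4 + 2 a$ ($H{\left(a \right)} = 1 \left(a + \left(4 + a\right)\right) = 1 \left(4 + 2 a\right) = 4 + 2 a$)
$u{\left(x \right)} = -2 + x^{2}$
$P = 68$ ($P = \left(-2 + 6^{2}\right) \left(5 - 3\right) = \left(-2 + 36\right) 2 = 34 \cdot 2 = 68$)
$274 + \left(P - H{\left(10 \right)}\right) = 274 + \left(68 - \left(4 + 2 \cdot 10\right)\right) = 274 + \left(68 - \left(4 + 20\right)\right) = 274 + \left(68 - 24\right) = 274 + 44 = 318$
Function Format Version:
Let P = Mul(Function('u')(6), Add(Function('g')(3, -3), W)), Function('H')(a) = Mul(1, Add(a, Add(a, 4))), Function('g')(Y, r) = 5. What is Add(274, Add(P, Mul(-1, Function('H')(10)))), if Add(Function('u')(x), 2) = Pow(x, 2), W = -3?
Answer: 318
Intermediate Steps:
Function('H')(a) = Add(4, Mul(2, a)) (Function('H')(a) = Mul(1, Add(a, Add(4, a))) = Mul(1, Add(4, Mul(2, a))) = Add(4, Mul(2, a)))
Function('u')(x) = Add(-2, Pow(x, 2))
P = 68 (P = Mul(Add(-2, Pow(6, 2)), Add(5, -3)) = Mul(Add(-2, 36), 2) = Mul(34, 2) = 68)
Add(274, Add(P, Mul(-1, Function('H')(10)))) = Add(274, Add(68, Mul(-1, Add(4, Mul(2, 10))))) = Add(274, Add(68, Mul(-1, Add(4, 20)))) = Add(274, Add(68, Mul(-1, 24))) = Add(274, Add(68, -24)) = Add(274, 44) = 318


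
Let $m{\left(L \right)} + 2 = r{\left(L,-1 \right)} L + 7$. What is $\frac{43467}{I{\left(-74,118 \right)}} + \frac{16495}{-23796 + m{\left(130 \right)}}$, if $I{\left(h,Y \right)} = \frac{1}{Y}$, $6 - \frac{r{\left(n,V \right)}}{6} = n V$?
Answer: $\frac{422069020129}{82289} \approx 5.1291 \cdot 10^{6}$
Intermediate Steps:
$r{\left(n,V \right)} = 36 - 6 V n$ ($r{\left(n,V \right)} = 36 - 6 n V = 36 - 6 V n$)
$m{\left(L \right)} = 5 + L \left(36 + 6 L\right)$ ($m{\left(L \right)} = -2 + \left(\left(36 - - 6 L\right) L + 7\right) = -2 + \left(\left(36 + 6 L\right) L + 7\right) = -2 + \left(L \left(36 + 6 L\right) + 7\right) = -2 + \left(7 + L \left(36 + 6 L\right)\right) = 5 + L \left(36 + 6 L\right)$)
$\frac{43467}{I{\left(-74,118 \right)}} + \frac{16495}{-23796 + m{\left(130 \right)}} = \frac{43467}{\frac{1}{118}} + \frac{16495}{-23796 + \left(5 + 6 \cdot 130 \left(6 + 130\right)\right)} = 43467 \frac{1}{\frac{1}{118}} + \frac{16495}{-23796 + \left(5 + 6 \cdot 130 \cdot 136\right)} = 43467 \cdot 118 + \frac{16495}{-23796 + \left(5 + 106080\right)} = 5129106 + \frac{16495}{-23796 + 106085} = 5129106 + \frac{16495}{82289} = \frac{422069020129}{82289}$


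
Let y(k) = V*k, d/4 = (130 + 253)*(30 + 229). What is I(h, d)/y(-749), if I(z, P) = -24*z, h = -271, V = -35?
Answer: 6504/26215 ≈ 0.24810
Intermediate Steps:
d = 396788 (d = 4*((130 + 253)*(30 + 229)) = 4*(383*259) = 4*99197 = 396788)
y(k) = -35*k
I(h, d)/y(-749) = (-24*(-271))/((-35*(-749))) = 6504/26215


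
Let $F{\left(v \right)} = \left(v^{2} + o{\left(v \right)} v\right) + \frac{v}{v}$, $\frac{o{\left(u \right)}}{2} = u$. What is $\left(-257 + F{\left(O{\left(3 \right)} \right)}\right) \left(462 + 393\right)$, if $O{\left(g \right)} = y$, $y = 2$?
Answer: $-208620$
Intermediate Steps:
$o{\left(u \right)} = 2 u$
$O{\left(g \right)} = 2$
$F{\left(v \right)} = 1 + 3 v^{2}$ ($F{\left(v \right)} = \left(v^{2} + 2 v v\right) + \frac{v}{v} = \left(v^{2} + 2 v^{2}\right) + 1 = 3 v^{2} + 1 = 1 + 3 v^{2}$)
$\left(-257 + F{\left(O{\left(3 \right)} \right)}\right) \left(462 + 393\right) = \left(-257 + \left(1 + 3 \cdot 2^{2}\right)\right) \left(462 + 393\right) = \left(-257 + \left(1 + 3 \cdot 4\right)\right) 855 = \left(-257 + \left(1 + 12\right)\right) 855 = \left(-257 + 13\right) 855 = \left(-244\right) 855 = -208620$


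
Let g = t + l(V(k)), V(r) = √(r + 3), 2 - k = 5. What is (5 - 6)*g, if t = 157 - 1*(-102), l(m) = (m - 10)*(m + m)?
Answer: -259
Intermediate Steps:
k = -3 (k = 2 - 1*5 = 2 - 5 = -3)
V(r) = √(3 + r)
l(m) = 2*m*(-10 + m) (l(m) = (-10 + m)*(2*m) = 2*m*(-10 + m))
t = 259 (t = 157 + 102 = 259)
g = 259 (g = 259 + 2*√(3 - 3)*(-10 + √(3 - 3)) = 259 + 2*√0*(-10 + √0) = 259 + 2*0*(-10 + 0) = 259 + 2*0*(-10) = 259 + 0 = 259)
(5 - 6)*g = (5 - 6)*259 = -1*259 = -259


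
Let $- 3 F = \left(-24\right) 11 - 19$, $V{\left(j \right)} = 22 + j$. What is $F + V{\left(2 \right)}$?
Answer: $\frac{355}{3} \approx 118.33$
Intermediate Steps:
$F = \frac{283}{3}$ ($F = - \frac{\left(-24\right) 11 - 19}{3} = - \frac{-264 - 19}{3} = \left(- \frac{1}{3}\right) \left(-283\right) = \frac{283}{3} \approx 94.333$)
$F + V{\left(2 \right)} = \frac{283}{3} + \left(22 + 2\right) = \frac{283}{3} + 24 = \frac{355}{3}$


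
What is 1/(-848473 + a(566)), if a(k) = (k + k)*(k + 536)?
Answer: 1/398991 ≈ 2.5063e-6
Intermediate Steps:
a(k) = 2*k*(536 + k) (a(k) = (2*k)*(536 + k) = 2*k*(536 + k))
1/(-848473 + a(566)) = 1/(-848473 + 2*566*(536 + 566)) = 1/(-848473 + 2*566*1102) = 1/(-848473 + 1247464) = 1/398991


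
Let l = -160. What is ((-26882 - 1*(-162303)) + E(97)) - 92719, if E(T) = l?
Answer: 42542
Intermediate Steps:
E(T) = -160
((-26882 - 1*(-162303)) + E(97)) - 92719 = ((-26882 - 1*(-162303)) - 160) - 92719 = ((-26882 + 162303) - 160) - 92719 = (135421 - 160) - 92719 = 135261 - 92719 = 42542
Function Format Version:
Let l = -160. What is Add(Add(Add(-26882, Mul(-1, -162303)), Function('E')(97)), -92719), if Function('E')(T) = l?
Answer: 42542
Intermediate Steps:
Function('E')(T) = -160
Add(Add(Add(-26882, Mul(-1, -162303)), Function('E')(97)), -92719) = Add(Add(Add(-26882, Mul(-1, -162303)), -160), -92719) = Add(Add(Add(-26882, 162303), -160), -92719) = Add(Add(135421, -160), -92719) = Add(135261, -92719) = 42542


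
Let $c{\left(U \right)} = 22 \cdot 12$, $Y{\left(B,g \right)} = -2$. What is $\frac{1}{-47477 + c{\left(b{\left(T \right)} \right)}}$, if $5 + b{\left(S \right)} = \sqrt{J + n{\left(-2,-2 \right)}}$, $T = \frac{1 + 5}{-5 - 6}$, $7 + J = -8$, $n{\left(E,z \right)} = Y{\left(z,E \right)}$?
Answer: $- \frac{1}{47213} \approx -2.1181 \cdot 10^{-5}$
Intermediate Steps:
$n{\left(E,z \right)} = -2$
$J = -15$ ($J = -7 - 8 = -15$)
$T = - \frac{6}{11}$ ($T = \frac{6}{-11} = 6 \left(- \frac{1}{11}\right) = - \frac{6}{11} \approx -0.54545$)
$b{\left(S \right)} = -5 + i \sqrt{17}$ ($b{\left(S \right)} = -5 + \sqrt{-15 - 2} = -5 + \sqrt{-17} = -5 + i \sqrt{17}$)
$c{\left(U \right)} = 264$
$\frac{1}{-47477 + c{\left(b{\left(T \right)} \right)}} = \frac{1}{-47477 + 264} = \frac{1}{-47213} = - \frac{1}{47213}$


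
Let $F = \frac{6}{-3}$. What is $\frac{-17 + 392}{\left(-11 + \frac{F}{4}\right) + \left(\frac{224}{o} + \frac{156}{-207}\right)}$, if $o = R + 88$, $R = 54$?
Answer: $- \frac{734850}{20921} \approx -35.125$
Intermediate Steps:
$F = -2$ ($F = 6 \left(- \frac{1}{3}\right) = -2$)
$o = 142$ ($o = 54 + 88 = 142$)
$\frac{-17 + 392}{\left(-11 + \frac{F}{4}\right) + \left(\frac{224}{o} + \frac{156}{-207}\right)} = \frac{-17 + 392}{\left(-11 - \frac{2}{4}\right) + \left(\frac{224}{142} + \frac{156}{-207}\right)} = \frac{375}{\left(-11 - \frac{1}{2}\right) + \left(224 \cdot \frac{1}{142} + 156 \left(- \frac{1}{207}\right)\right)} = \frac{375}{\left(-11 - \frac{1}{2}\right) + \left(\frac{112}{71} - \frac{52}{69}\right)} = \frac{375}{- \frac{23}{2} + \frac{4036}{4899}} = \frac{375}{- \frac{104605}{9798}} = 375 \left(- \frac{9798}{104605}\right) = - \frac{734850}{20921}$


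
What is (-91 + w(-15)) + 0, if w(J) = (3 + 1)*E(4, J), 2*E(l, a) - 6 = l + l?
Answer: -63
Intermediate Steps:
E(l, a) = 3 + l (E(l, a) = 3 + (l + l)/2 = 3 + (2*l)/2 = 3 + l)
w(J) = 28 (w(J) = (3 + 1)*(3 + 4) = 4*7 = 28)
(-91 + w(-15)) + 0 = (-91 + 28) + 0 = -63 + 0 = -63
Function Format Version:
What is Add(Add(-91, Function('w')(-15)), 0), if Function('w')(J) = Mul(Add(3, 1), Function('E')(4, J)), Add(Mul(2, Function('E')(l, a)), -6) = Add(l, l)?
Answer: -63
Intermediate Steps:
Function('E')(l, a) = Add(3, l) (Function('E')(l, a) = Add(3, Mul(Rational(1, 2), Add(l, l))) = Add(3, Mul(Rational(1, 2), Mul(2, l))) = Add(3, l))
Function('w')(J) = 28 (Function('w')(J) = Mul(Add(3, 1), Add(3, 4)) = Mul(4, 7) = 28)
Add(Add(-91, Function('w')(-15)), 0) = Add(Add(-91, 28), 0) = Add(-63, 0) = -63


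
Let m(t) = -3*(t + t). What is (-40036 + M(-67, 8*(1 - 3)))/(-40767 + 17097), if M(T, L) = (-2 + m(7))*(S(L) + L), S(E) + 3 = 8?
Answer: 6592/3945 ≈ 1.6710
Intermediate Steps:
S(E) = 5 (S(E) = -3 + 8 = 5)
m(t) = -6*t
M(T, L) = -220 - 44*L (M(T, L) = (-2 - 6*7)*(5 + L) = (-2 - 42)*(5 + L) = -44*(5 + L) = -220 - 44*L)
(-40036 + M(-67, 8*(1 - 3)))/(-40767 + 17097) = (-40036 + (-220 - 352*(1 - 3)))/(-40767 + 17097) = (-40036 + (-220 - 352*(-2)))/(-23670) = (-40036 + (-220 - 44*(-16)))*(-1/23670) = (-40036 + (-220 + 704))*(-1/23670) = (-40036 + 484)*(-1/23670) = -39552*(-1/23670) = 6592/3945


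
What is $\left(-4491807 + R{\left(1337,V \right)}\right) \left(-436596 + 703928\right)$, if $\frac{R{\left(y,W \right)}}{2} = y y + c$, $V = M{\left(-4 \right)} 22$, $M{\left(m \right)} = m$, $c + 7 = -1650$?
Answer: $-245940895356$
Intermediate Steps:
$c = -1657$ ($c = -7 - 1650 = -1657$)
$V = -88$ ($V = \left(-4\right) 22 = -88$)
$R{\left(y,W \right)} = -3314 + 2 y^{2}$ ($R{\left(y,W \right)} = 2 \left(y y - 1657\right) = 2 \left(y^{2} - 1657\right) = 2 \left(-1657 + y^{2}\right) = -3314 + 2 y^{2}$)
$\left(-4491807 + R{\left(1337,V \right)}\right) \left(-436596 + 703928\right) = \left(-4491807 - \left(3314 - 2 \cdot 1337^{2}\right)\right) \left(-436596 + 703928\right) = \left(-4491807 + \left(-3314 + 2 \cdot 1787569\right)\right) 267332 = \left(-4491807 + \left(-3314 + 3575138\right)\right) 267332 = \left(-4491807 + 3571824\right) 267332 = \left(-919983\right) 267332 = -245940895356$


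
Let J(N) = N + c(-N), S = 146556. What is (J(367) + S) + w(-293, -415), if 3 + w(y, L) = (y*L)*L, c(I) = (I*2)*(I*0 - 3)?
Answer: -50312803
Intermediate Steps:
c(I) = -6*I (c(I) = (2*I)*(0 - 3) = (2*I)*(-3) = -6*I)
J(N) = 7*N (J(N) = N - (-6)*N = N + 6*N = 7*N)
w(y, L) = -3 + y*L² (w(y, L) = -3 + (y*L)*L = -3 + (L*y)*L = -3 + y*L²)
(J(367) + S) + w(-293, -415) = (7*367 + 146556) + (-3 - 293*(-415)²) = (2569 + 146556) + (-3 - 293*172225) = 149125 + (-3 - 50461925) = 149125 - 50461928 = -50312803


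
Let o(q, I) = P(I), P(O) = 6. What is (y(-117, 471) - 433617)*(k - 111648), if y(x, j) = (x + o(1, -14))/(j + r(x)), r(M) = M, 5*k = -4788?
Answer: 14404182640302/295 ≈ 4.8828e+10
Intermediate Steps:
k = -4788/5 (k = (1/5)*(-4788) = -4788/5 ≈ -957.60)
o(q, I) = 6
y(x, j) = (6 + x)/(j + x) (y(x, j) = (x + 6)/(j + x) = (6 + x)/(j + x))
(y(-117, 471) - 433617)*(k - 111648) = ((6 - 117)/(471 - 117) - 433617)*(-4788/5 - 111648) = (-111/354 - 433617)*(-563028/5) = ((1/354)*(-111) - 433617)*(-563028/5) = (-37/118 - 433617)*(-563028/5) = -51166843/118*(-563028/5) = 14404182640302/295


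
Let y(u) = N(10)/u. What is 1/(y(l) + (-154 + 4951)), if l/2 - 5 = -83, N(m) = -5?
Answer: 156/748337 ≈ 0.00020846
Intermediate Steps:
l = -156 (l = 10 + 2*(-83) = 10 - 166 = -156)
y(u) = -5/u
1/(y(l) + (-154 + 4951)) = 1/(-5/(-156) + (-154 + 4951)) = 1/(-5*(-1/156) + 4797) = 1/(5/156 + 4797) = 1/(748337/156) = 156/748337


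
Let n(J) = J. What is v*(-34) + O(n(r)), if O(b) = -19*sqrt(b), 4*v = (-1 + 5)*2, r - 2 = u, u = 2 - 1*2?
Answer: -68 - 19*sqrt(2) ≈ -94.870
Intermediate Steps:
u = 0 (u = 2 - 2 = 0)
r = 2 (r = 2 + 0 = 2)
v = 2 (v = ((-1 + 5)*2)/4 = (4*2)/4 = (1/4)*8 = 2)
v*(-34) + O(n(r)) = 2*(-34) - 19*sqrt(2) = -68 - 19*sqrt(2)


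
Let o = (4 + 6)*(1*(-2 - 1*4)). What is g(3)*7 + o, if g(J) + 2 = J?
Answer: -53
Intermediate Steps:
g(J) = -2 + J
o = -60 (o = 10*(1*(-2 - 4)) = 10*(1*(-6)) = 10*(-6) = -60)
g(3)*7 + o = (-2 + 3)*7 - 60 = 1*7 - 60 = 7 - 60 = -53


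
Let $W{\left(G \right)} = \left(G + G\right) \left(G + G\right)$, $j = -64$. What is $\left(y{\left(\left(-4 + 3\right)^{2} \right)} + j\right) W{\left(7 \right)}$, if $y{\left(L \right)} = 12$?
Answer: $-10192$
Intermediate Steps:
$W{\left(G \right)} = 4 G^{2}$ ($W{\left(G \right)} = 2 G 2 G = 4 G^{2}$)
$\left(y{\left(\left(-4 + 3\right)^{2} \right)} + j\right) W{\left(7 \right)} = \left(12 - 64\right) 4 \cdot 7^{2} = - 52 \cdot 4 \cdot 49 = \left(-52\right) 196 = -10192$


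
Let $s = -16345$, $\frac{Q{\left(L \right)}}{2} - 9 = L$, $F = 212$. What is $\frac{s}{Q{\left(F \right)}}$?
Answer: $- \frac{16345}{442} \approx -36.98$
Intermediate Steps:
$Q{\left(L \right)} = 18 + 2 L$
$\frac{s}{Q{\left(F \right)}} = - \frac{16345}{18 + 2 \cdot 212} = - \frac{16345}{18 + 424} = - \frac{16345}{442}$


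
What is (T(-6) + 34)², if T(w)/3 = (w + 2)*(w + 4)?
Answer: 3364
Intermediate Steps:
T(w) = 3*(2 + w)*(4 + w) (T(w) = 3*((w + 2)*(w + 4)) = 3*((2 + w)*(4 + w)) = 3*(2 + w)*(4 + w))
(T(-6) + 34)² = ((24 + 3*(-6)² + 18*(-6)) + 34)² = ((24 + 3*36 - 108) + 34)² = ((24 + 108 - 108) + 34)² = (24 + 34)² = 58² = 3364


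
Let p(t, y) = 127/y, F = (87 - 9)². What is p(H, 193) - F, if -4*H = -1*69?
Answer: -1174085/193 ≈ -6083.3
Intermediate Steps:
H = 69/4 (H = -(-1)*69/4 = -¼*(-69) = 69/4 ≈ 17.250)
F = 6084 (F = 78² = 6084)
p(H, 193) - F = 127/193 - 1*6084 = 127*(1/193) - 6084 = 127/193 - 6084 = -1174085/193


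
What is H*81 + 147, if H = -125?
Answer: -9978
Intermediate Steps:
H*81 + 147 = -125*81 + 147 = -10125 + 147 = -9978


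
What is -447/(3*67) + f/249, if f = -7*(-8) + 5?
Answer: -33014/16683 ≈ -1.9789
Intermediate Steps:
f = 61 (f = 56 + 5 = 61)
-447/(3*67) + f/249 = -447/(3*67) + 61/249 = -447/201 + 61*(1/249) = -447*1/201 + 61/249 = -149/67 + 61/249 = -33014/16683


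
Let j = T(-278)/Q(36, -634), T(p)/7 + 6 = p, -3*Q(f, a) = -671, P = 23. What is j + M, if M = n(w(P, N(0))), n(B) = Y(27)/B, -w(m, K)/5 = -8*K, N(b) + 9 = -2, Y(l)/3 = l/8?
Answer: -1913421/214720 ≈ -8.9112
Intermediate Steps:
Q(f, a) = 671/3 (Q(f, a) = -⅓*(-671) = 671/3)
T(p) = -42 + 7*p
Y(l) = 3*l/8 (Y(l) = 3*(l/8) = 3*l/8)
N(b) = -11 (N(b) = -9 - 2 = -11)
w(m, K) = 40*K (w(m, K) = -(-40)*K = 40*K)
j = -5964/671 (j = (-42 + 7*(-278))/(671/3) = (-42 - 1946)*(3/671) = -1988*3/671 = -5964/671 ≈ -8.8882)
n(B) = 81/(8*B) (n(B) = ((3/8)*27)/B = 81/(8*B))
M = -81/3520 (M = 81/(8*((40*(-11)))) = (81/8)/(-440) = (81/8)*(-1/440) = -81/3520 ≈ -0.023011)
j + M = -5964/671 - 81/3520 = -1913421/214720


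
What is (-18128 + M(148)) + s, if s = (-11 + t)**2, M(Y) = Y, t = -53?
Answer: -13884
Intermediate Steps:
s = 4096 (s = (-11 - 53)**2 = (-64)**2 = 4096)
(-18128 + M(148)) + s = (-18128 + 148) + 4096 = -17980 + 4096 = -13884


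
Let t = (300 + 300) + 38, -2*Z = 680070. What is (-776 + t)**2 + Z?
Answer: -320991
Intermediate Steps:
Z = -340035 (Z = -1/2*680070 = -340035)
t = 638 (t = 600 + 38 = 638)
(-776 + t)**2 + Z = (-776 + 638)**2 - 340035 = (-138)**2 - 340035 = 19044 - 340035 = -320991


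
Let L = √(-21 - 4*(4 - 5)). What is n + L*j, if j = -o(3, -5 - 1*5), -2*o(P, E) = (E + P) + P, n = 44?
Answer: 44 - 2*I*√17 ≈ 44.0 - 8.2462*I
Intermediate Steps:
o(P, E) = -P - E/2 (o(P, E) = -((E + P) + P)/2 = -(E + 2*P)/2 = -P - E/2)
L = I*√17 (L = √(-21 - 4*(-1)) = √(-21 + 4) = √(-17) = I*√17 ≈ 4.1231*I)
j = -2 (j = -(-1*3 - (-5 - 1*5)/2) = -(-3 - (-5 - 5)/2) = -(-3 - ½*(-10)) = -(-3 + 5) = -1*2 = -2)
n + L*j = 44 + (I*√17)*(-2) = 44 - 2*I*√17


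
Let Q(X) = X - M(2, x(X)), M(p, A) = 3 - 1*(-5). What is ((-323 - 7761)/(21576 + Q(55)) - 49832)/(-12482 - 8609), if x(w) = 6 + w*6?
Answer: 1077525420/456050693 ≈ 2.3627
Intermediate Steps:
x(w) = 6 + 6*w
M(p, A) = 8 (M(p, A) = 3 + 5 = 8)
Q(X) = -8 + X (Q(X) = X - 1*8 = X - 8 = -8 + X)
((-323 - 7761)/(21576 + Q(55)) - 49832)/(-12482 - 8609) = ((-323 - 7761)/(21576 + (-8 + 55)) - 49832)/(-12482 - 8609) = (-8084/(21576 + 47) - 49832)/(-21091) = (-8084/21623 - 49832)*(-1/21091) = -1077525420/21623*(-1/21091) = 1077525420/456050693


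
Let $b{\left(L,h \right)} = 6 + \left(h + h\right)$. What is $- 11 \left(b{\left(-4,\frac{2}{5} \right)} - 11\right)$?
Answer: $\frac{231}{5} \approx 46.2$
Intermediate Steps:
$b{\left(L,h \right)} = 6 + 2 h$
$- 11 \left(b{\left(-4,\frac{2}{5} \right)} - 11\right) = - 11 \left(\left(6 + 2 \cdot \frac{2}{5}\right) - 11\right) = - 11 \left(\left(6 + \frac{4}{5}\right) - 11\right) = - 11 \left(\frac{34}{5} - 11\right) = \left(-11\right) \left(- \frac{21}{5}\right) = \frac{231}{5}$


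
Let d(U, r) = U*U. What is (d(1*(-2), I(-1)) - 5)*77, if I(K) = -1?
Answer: -77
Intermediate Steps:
d(U, r) = U**2
(d(1*(-2), I(-1)) - 5)*77 = ((1*(-2))**2 - 5)*77 = ((-2)**2 - 5)*77 = (4 - 5)*77 = -1*77 = -77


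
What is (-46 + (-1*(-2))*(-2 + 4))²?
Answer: 1764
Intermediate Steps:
(-46 + (-1*(-2))*(-2 + 4))² = (-46 + 2*2)² = (-46 + 4)² = (-42)² = 1764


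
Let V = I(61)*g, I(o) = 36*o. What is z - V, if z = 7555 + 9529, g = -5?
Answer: 28064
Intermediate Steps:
V = -10980 (V = (36*61)*(-5) = 2196*(-5) = -10980)
z = 17084
z - V = 17084 - 1*(-10980) = 17084 + 10980 = 28064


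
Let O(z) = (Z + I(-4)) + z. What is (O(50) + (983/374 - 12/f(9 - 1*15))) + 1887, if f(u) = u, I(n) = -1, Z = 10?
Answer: 729535/374 ≈ 1950.6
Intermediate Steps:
O(z) = 9 + z (O(z) = (10 - 1) + z = 9 + z)
(O(50) + (983/374 - 12/f(9 - 1*15))) + 1887 = ((9 + 50) + (983/374 - 12/(9 - 1*15))) + 1887 = (59 + (983*(1/374) - 12/(9 - 15))) + 1887 = (59 + (983/374 - 12/(-6))) + 1887 = (59 + (983/374 - 12*(-⅙))) + 1887 = (59 + (983/374 + 2)) + 1887 = (59 + 1731/374) + 1887 = 23797/374 + 1887 = 729535/374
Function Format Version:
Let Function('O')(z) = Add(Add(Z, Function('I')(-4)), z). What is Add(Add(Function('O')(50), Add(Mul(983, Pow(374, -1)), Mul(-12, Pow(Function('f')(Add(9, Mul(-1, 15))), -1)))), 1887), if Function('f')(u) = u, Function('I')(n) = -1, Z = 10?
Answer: Rational(729535, 374) ≈ 1950.6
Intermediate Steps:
Function('O')(z) = Add(9, z) (Function('O')(z) = Add(Add(10, -1), z) = Add(9, z))
Add(Add(Function('O')(50), Add(Mul(983, Pow(374, -1)), Mul(-12, Pow(Function('f')(Add(9, Mul(-1, 15))), -1)))), 1887) = Add(Add(Add(9, 50), Add(Mul(983, Pow(374, -1)), Mul(-12, Pow(Add(9, Mul(-1, 15)), -1)))), 1887) = Add(Add(59, Add(Mul(983, Rational(1, 374)), Mul(-12, Pow(Add(9, -15), -1)))), 1887) = Add(Add(59, Add(Rational(983, 374), Mul(-12, Pow(-6, -1)))), 1887) = Add(Add(59, Add(Rational(983, 374), Mul(-12, Rational(-1, 6)))), 1887) = Add(Add(59, Add(Rational(983, 374), 2)), 1887) = Add(Add(59, Rational(1731, 374)), 1887) = Add(Rational(23797, 374), 1887) = Rational(729535, 374)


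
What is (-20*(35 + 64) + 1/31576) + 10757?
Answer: 277142553/31576 ≈ 8777.0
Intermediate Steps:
(-20*(35 + 64) + 1/31576) + 10757 = (-20*99 + 1/31576) + 10757 = (-1980 + 1/31576) + 10757 = -62520479/31576 + 10757 = 277142553/31576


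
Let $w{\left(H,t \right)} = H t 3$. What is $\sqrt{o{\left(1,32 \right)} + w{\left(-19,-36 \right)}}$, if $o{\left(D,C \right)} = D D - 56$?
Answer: $\sqrt{1997} \approx 44.688$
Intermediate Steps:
$w{\left(H,t \right)} = 3 H t$
$o{\left(D,C \right)} = -56 + D^{2}$ ($o{\left(D,C \right)} = D^{2} - 56 = -56 + D^{2}$)
$\sqrt{o{\left(1,32 \right)} + w{\left(-19,-36 \right)}} = \sqrt{\left(-56 + 1^{2}\right) + 3 \left(-19\right) \left(-36\right)} = \sqrt{\left(-56 + 1\right) + 2052} = \sqrt{-55 + 2052} = \sqrt{1997}$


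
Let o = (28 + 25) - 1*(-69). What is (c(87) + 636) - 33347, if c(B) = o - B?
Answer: -32676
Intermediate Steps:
o = 122 (o = 53 + 69 = 122)
c(B) = 122 - B
(c(87) + 636) - 33347 = ((122 - 1*87) + 636) - 33347 = ((122 - 87) + 636) - 33347 = (35 + 636) - 33347 = 671 - 33347 = -32676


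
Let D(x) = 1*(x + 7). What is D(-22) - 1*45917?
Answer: -45932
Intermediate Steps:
D(x) = 7 + x (D(x) = 1*(7 + x) = 7 + x)
D(-22) - 1*45917 = (7 - 22) - 1*45917 = -15 - 45917 = -45932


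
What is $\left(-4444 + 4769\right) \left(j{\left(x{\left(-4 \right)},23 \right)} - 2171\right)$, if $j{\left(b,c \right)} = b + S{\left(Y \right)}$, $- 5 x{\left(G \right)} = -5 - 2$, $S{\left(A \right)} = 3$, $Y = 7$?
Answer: $-704145$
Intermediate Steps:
$x{\left(G \right)} = \frac{7}{5}$ ($x{\left(G \right)} = - \frac{-5 - 2}{5} = \left(- \frac{1}{5}\right) \left(-7\right) = \frac{7}{5}$)
$j{\left(b,c \right)} = 3 + b$ ($j{\left(b,c \right)} = b + 3 = 3 + b$)
$\left(-4444 + 4769\right) \left(j{\left(x{\left(-4 \right)},23 \right)} - 2171\right) = \left(-4444 + 4769\right) \left(\left(3 + \frac{7}{5}\right) - 2171\right) = 325 \left(\frac{22}{5} - 2171\right) = 325 \left(- \frac{10833}{5}\right) = -704145$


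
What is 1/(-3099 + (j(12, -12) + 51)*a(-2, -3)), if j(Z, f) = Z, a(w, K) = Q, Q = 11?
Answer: -1/2406 ≈ -0.00041563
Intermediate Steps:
a(w, K) = 11
1/(-3099 + (j(12, -12) + 51)*a(-2, -3)) = 1/(-3099 + (12 + 51)*11) = 1/(-3099 + 63*11) = 1/(-3099 + 693) = 1/(-2406) = -1/2406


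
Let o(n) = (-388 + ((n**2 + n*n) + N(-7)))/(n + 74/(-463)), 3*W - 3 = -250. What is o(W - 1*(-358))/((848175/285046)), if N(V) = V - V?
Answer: 180063973797068/973736282475 ≈ 184.92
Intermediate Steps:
W = -247/3 (W = 1 + (1/3)*(-250) = 1 - 250/3 = -247/3 ≈ -82.333)
N(V) = 0
o(n) = (-388 + 2*n**2)/(-74/463 + n) (o(n) = (-388 + ((n**2 + n*n) + 0))/(n + 74/(-463)) = (-388 + ((n**2 + n**2) + 0))/(n + 74*(-1/463)) = (-388 + (2*n**2 + 0))/(n - 74/463) = (-388 + 2*n**2)/(-74/463 + n))
o(W - 1*(-358))/((848175/285046)) = (926*(-194 + (-247/3 - 1*(-358))**2)/(-74 + 463*(-247/3 - 1*(-358))))/((848175/285046)) = (926*(-194 + (-247/3 + 358)**2)/(-74 + 463*(-247/3 + 358)))/((848175*(1/285046))) = (926*(-194 + (827/3)**2)/(-74 + 463*(827/3)))/(848175/285046) = (926*(-194 + 683929/9)/(-74 + 382901/3))*(285046/848175) = (926*(682183/9)/(382679/3))*(285046/848175) = (926*(3/382679)*(682183/9))*(285046/848175) = (631701458/1148037)*(285046/848175) = 180063973797068/973736282475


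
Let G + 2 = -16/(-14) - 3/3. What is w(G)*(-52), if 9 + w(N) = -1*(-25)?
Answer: -832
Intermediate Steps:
G = -13/7 (G = -2 + (-16/(-14) - 3/3) = -2 + (-16*(-1/14) - 3*1/3) = -2 + (8/7 - 1) = -2 + 1/7 = -13/7 ≈ -1.8571)
w(N) = 16 (w(N) = -9 - 1*(-25) = -9 + 25 = 16)
w(G)*(-52) = 16*(-52) = -832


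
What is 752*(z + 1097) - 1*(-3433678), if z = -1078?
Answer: 3447966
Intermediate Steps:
752*(z + 1097) - 1*(-3433678) = 752*(-1078 + 1097) - 1*(-3433678) = 752*19 + 3433678 = 14288 + 3433678 = 3447966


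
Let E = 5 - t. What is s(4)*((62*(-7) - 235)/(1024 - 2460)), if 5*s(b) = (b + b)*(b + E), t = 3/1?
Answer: 8028/1795 ≈ 4.4724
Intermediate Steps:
t = 3 (t = 3*1 = 3)
E = 2 (E = 5 - 1*3 = 5 - 3 = 2)
s(b) = 2*b*(2 + b)/5 (s(b) = ((b + b)*(b + 2))/5 = ((2*b)*(2 + b))/5 = (2*b*(2 + b))/5 = 2*b*(2 + b)/5)
s(4)*((62*(-7) - 235)/(1024 - 2460)) = ((2/5)*4*(2 + 4))*((62*(-7) - 235)/(1024 - 2460)) = ((2/5)*4*6)*((-434 - 235)/(-1436)) = 48*(-669*(-1/1436))/5 = (48/5)*(669/1436) = 8028/1795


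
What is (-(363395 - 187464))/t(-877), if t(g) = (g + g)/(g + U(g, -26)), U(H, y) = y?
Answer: -158865693/1754 ≈ -90573.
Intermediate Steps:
t(g) = 2*g/(-26 + g) (t(g) = (g + g)/(g - 26) = (2*g)/(-26 + g) = 2*g/(-26 + g))
(-(363395 - 187464))/t(-877) = (-(363395 - 187464))/((2*(-877)/(-26 - 877))) = (-1*175931)/((2*(-877)/(-903))) = -175931/(2*(-877)*(-1/903)) = -175931/1754/903 = -175931*903/1754 = -158865693/1754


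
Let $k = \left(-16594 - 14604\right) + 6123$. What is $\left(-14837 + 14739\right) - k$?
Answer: $24977$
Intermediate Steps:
$k = -25075$ ($k = -31198 + 6123 = -25075$)
$\left(-14837 + 14739\right) - k = \left(-14837 + 14739\right) - -25075 = -98 + 25075 = 24977$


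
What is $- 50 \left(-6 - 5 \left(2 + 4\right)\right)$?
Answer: $1800$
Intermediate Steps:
$- 50 \left(-6 - 5 \left(2 + 4\right)\right) = - 50 \left(-6 - 30\right) = \left(-50\right) \left(-36\right) = 1800$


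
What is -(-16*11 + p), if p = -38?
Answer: 214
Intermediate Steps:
-(-16*11 + p) = -(-16*11 - 38) = -(-176 - 38) = -1*(-214) = 214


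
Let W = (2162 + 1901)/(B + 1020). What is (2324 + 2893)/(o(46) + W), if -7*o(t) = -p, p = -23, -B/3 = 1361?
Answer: -111857697/98890 ≈ -1131.1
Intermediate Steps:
B = -4083 (B = -3*1361 = -4083)
W = -4063/3063 (W = (2162 + 1901)/(-4083 + 1020) = 4063/(-3063) = 4063*(-1/3063) = -4063/3063 ≈ -1.3265)
o(t) = -23/7 (o(t) = -(-1)*(-23)/7 = -⅐*23 = -23/7)
(2324 + 2893)/(o(46) + W) = (2324 + 2893)/(-23/7 - 4063/3063) = 5217/(-98890/21441) = 5217*(-21441/98890) = -111857697/98890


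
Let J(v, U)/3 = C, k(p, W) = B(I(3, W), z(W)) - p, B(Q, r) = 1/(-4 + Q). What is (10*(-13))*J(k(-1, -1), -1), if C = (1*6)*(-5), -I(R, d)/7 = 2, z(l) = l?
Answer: 11700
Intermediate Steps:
I(R, d) = -14 (I(R, d) = -7*2 = -14)
C = -30 (C = 6*(-5) = -30)
k(p, W) = -1/18 - p (k(p, W) = 1/(-4 - 14) - p = 1/(-18) - p = -1/18 - p)
J(v, U) = -90 (J(v, U) = 3*(-30) = -90)
(10*(-13))*J(k(-1, -1), -1) = (10*(-13))*(-90) = -130*(-90) = 11700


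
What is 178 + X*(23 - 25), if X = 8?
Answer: 162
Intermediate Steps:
178 + X*(23 - 25) = 178 + 8*(23 - 25) = 178 + 8*(-2) = 178 - 16 = 162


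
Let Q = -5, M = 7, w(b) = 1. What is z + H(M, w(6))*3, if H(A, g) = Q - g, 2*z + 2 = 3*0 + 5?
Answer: -33/2 ≈ -16.500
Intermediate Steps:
z = 3/2 (z = -1 + (3*0 + 5)/2 = -1 + (0 + 5)/2 = -1 + (1/2)*5 = -1 + 5/2 = 3/2 ≈ 1.5000)
H(A, g) = -5 - g
z + H(M, w(6))*3 = 3/2 + (-5 - 1*1)*3 = 3/2 + (-5 - 1)*3 = 3/2 - 6*3 = 3/2 - 18 = -33/2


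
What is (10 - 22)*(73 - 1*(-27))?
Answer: -1200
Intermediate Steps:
(10 - 22)*(73 - 1*(-27)) = -12*(73 + 27) = -12*100 = -1200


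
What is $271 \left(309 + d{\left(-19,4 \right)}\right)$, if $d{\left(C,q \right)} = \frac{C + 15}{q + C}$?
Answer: $\frac{1257169}{15} \approx 83811.0$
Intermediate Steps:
$d{\left(C,q \right)} = \frac{15 + C}{C + q}$
$271 \left(309 + d{\left(-19,4 \right)}\right) = 271 \left(309 + \frac{15 - 19}{-19 + 4}\right) = 271 \left(309 + \frac{1}{-15} \left(-4\right)\right) = 271 \left(309 - - \frac{4}{15}\right) = 271 \left(309 + \frac{4}{15}\right) = 271 \cdot \frac{4639}{15} = \frac{1257169}{15}$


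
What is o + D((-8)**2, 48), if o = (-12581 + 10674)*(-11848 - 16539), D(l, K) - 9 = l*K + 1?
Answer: 54137091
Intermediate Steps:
D(l, K) = 10 + K*l (D(l, K) = 9 + (l*K + 1) = 9 + (K*l + 1) = 9 + (1 + K*l) = 10 + K*l)
o = 54134009 (o = -1907*(-28387) = 54134009)
o + D((-8)**2, 48) = 54134009 + (10 + 48*(-8)**2) = 54134009 + (10 + 48*64) = 54134009 + (10 + 3072) = 54134009 + 3082 = 54137091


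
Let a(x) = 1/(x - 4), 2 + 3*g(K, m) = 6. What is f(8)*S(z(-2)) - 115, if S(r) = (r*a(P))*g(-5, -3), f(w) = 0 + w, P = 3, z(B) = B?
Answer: -281/3 ≈ -93.667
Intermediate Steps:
g(K, m) = 4/3 (g(K, m) = -2/3 + (1/3)*6 = -2/3 + 2 = 4/3)
a(x) = 1/(-4 + x)
f(w) = w
S(r) = -4*r/3 (S(r) = (r/(-4 + 3))*(4/3) = (r/(-1))*(4/3) = (r*(-1))*(4/3) = -r*(4/3) = -4*r/3)
f(8)*S(z(-2)) - 115 = 8*(-4/3*(-2)) - 115 = 8*(8/3) - 115 = 64/3 - 115 = -281/3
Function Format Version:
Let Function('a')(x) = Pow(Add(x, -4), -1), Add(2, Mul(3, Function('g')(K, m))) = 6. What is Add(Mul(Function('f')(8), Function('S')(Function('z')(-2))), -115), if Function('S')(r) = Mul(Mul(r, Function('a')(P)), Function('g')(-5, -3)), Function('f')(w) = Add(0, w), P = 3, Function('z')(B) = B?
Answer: Rational(-281, 3) ≈ -93.667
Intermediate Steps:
Function('g')(K, m) = Rational(4, 3) (Function('g')(K, m) = Add(Rational(-2, 3), Mul(Rational(1, 3), 6)) = Add(Rational(-2, 3), 2) = Rational(4, 3))
Function('a')(x) = Pow(Add(-4, x), -1)
Function('f')(w) = w
Function('S')(r) = Mul(Rational(-4, 3), r) (Function('S')(r) = Mul(Mul(r, Pow(Add(-4, 3), -1)), Rational(4, 3)) = Mul(Mul(r, Pow(-1, -1)), Rational(4, 3)) = Mul(Mul(r, -1), Rational(4, 3)) = Mul(Mul(-1, r), Rational(4, 3)) = Mul(Rational(-4, 3), r))
Add(Mul(Function('f')(8), Function('S')(Function('z')(-2))), -115) = Add(Mul(8, Mul(Rational(-4, 3), -2)), -115) = Add(Mul(8, Rational(8, 3)), -115) = Add(Rational(64, 3), -115) = Rational(-281, 3)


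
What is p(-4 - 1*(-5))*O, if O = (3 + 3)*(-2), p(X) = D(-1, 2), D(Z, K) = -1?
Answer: 12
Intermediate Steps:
p(X) = -1
O = -12 (O = 6*(-2) = -12)
p(-4 - 1*(-5))*O = -1*(-12) = 12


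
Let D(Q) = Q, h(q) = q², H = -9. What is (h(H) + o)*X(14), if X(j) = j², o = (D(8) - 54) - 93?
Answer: -11368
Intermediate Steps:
o = -139 (o = (8 - 54) - 93 = -46 - 93 = -139)
(h(H) + o)*X(14) = ((-9)² - 139)*14² = (81 - 139)*196 = -58*196 = -11368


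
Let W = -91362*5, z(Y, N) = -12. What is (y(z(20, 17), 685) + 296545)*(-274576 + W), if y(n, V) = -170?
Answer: -216764525750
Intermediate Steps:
W = -456810
(y(z(20, 17), 685) + 296545)*(-274576 + W) = (-170 + 296545)*(-274576 - 456810) = 296375*(-731386) = -216764525750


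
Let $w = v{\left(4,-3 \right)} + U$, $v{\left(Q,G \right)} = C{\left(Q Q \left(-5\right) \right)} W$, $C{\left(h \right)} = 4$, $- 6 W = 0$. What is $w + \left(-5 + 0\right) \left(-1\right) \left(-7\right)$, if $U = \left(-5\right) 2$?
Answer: $-45$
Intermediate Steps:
$W = 0$ ($W = \left(- \frac{1}{6}\right) 0 = 0$)
$U = -10$
$v{\left(Q,G \right)} = 0$ ($v{\left(Q,G \right)} = 4 \cdot 0 = 0$)
$w = -10$ ($w = 0 - 10 = -10$)
$w + \left(-5 + 0\right) \left(-1\right) \left(-7\right) = -10 + \left(-5 + 0\right) \left(-1\right) \left(-7\right) = -10 + \left(-5\right) \left(-1\right) \left(-7\right) = -10 + 5 \left(-7\right) = -10 - 35 = -45$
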